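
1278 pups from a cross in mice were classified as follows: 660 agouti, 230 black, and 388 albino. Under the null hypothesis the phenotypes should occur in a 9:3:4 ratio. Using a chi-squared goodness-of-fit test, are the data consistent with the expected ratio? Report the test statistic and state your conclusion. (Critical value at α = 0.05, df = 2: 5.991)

19.895; not consistent

Total ratio parts = 16. Expected numbers out of 1278:
  agouti: 1278 × 9/16 = 718.875
  black: 1278 × 3/16 = 239.625
  albino: 1278 × 4/16 = 319.5
χ² = Σ (O − E)² / E
  agouti: (660 − 718.875)² / 718.875 = 4.8218
  black: (230 − 239.625)² / 239.625 = 0.3866
  albino: (388 − 319.5)² / 319.5 = 14.6862
χ² = 4.8218 + 0.3866 + 14.6862 = 19.8946 ≈ 19.895
Degrees of freedom = 3 − 1 = 2; critical value at α = 0.05 is 5.991.
Since 19.895 > 5.991, we reject the null hypothesis — the data do not fit the 9:3:4 ratio.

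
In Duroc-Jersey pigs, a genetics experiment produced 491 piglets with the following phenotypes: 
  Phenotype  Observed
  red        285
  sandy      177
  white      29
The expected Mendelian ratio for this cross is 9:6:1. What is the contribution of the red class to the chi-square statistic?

0.281

Expected counts for N = 491 under a 9:6:1 ratio (total parts = 16):
  red: 491 × 9/16 = 276.1875
  sandy: 491 × 6/16 = 184.125
  white: 491 × 1/16 = 30.6875
Contribution of red: (285 − 276.1875)² / 276.1875 = 0.2812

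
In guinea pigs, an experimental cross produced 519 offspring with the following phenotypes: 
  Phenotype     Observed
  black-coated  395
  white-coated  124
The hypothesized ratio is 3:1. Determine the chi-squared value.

Expected counts for N = 519 under a 3:1 ratio (total parts = 4):
  black-coated: 519 × 3/4 = 389.25
  white-coated: 519 × 1/4 = 129.75
χ² = Σ (O − E)² / E
  black-coated: (395 − 389.25)² / 389.25 = 0.0849
  white-coated: (124 − 129.75)² / 129.75 = 0.2548
χ² = 0.0849 + 0.2548 = 0.3397 ≈ 0.340

0.340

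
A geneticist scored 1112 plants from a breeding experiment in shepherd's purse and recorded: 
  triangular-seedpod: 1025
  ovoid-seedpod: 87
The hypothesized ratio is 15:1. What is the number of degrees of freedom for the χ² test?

1

A goodness-of-fit test with 2 phenotype classes has df = 2 − 1 = 1.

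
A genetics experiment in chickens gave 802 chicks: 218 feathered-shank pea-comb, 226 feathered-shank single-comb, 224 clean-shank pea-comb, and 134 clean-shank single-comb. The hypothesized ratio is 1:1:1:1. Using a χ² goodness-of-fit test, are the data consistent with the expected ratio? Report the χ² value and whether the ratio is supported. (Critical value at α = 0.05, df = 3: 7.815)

29.581; not consistent

Expected counts for N = 802 under a 1:1:1:1 ratio (total parts = 4):
  feathered-shank pea-comb: 802 × 1/4 = 200.5
  feathered-shank single-comb: 802 × 1/4 = 200.5
  clean-shank pea-comb: 802 × 1/4 = 200.5
  clean-shank single-comb: 802 × 1/4 = 200.5
χ² = Σ (O − E)² / E
  feathered-shank pea-comb: (218 − 200.5)² / 200.5 = 1.5274
  feathered-shank single-comb: (226 − 200.5)² / 200.5 = 3.2431
  clean-shank pea-comb: (224 − 200.5)² / 200.5 = 2.7544
  clean-shank single-comb: (134 − 200.5)² / 200.5 = 22.0561
χ² = 1.5274 + 3.2431 + 2.7544 + 22.0561 = 29.581
Degrees of freedom = 4 − 1 = 3; critical value at α = 0.05 is 7.815.
Since 29.581 > 7.815, we reject the null hypothesis — the data do not fit the 1:1:1:1 ratio.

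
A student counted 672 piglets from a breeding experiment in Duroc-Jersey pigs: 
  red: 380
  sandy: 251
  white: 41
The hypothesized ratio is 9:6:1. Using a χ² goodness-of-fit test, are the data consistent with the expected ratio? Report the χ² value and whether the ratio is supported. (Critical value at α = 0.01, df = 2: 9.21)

0.038; consistent

The 9:6:1 ratio has 16 parts, so with N = 672 the expected counts are:
  red: 672 × 9/16 = 378
  sandy: 672 × 6/16 = 252
  white: 672 × 1/16 = 42
χ² = Σ (O − E)² / E
  red: (380 − 378)² / 378 = 0.0106
  sandy: (251 − 252)² / 252 = 0.0040
  white: (41 − 42)² / 42 = 0.0238
χ² = 0.0106 + 0.0040 + 0.0238 = 0.0384 ≈ 0.038
Degrees of freedom = 3 − 1 = 2; critical value at α = 0.01 is 9.21.
Since 0.038 < 9.21, we fail to reject the null hypothesis — the data are consistent with the 9:6:1 ratio.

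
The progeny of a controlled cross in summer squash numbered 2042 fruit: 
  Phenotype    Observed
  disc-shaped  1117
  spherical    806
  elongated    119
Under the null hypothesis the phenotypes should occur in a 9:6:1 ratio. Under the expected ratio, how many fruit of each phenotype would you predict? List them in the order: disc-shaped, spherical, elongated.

1148.625, 765.75, 127.625

The 9:6:1 ratio has 16 parts, so with N = 2042 the expected counts are:
  disc-shaped: 2042 × 9/16 = 1148.625
  spherical: 2042 × 6/16 = 765.75
  elongated: 2042 × 1/16 = 127.625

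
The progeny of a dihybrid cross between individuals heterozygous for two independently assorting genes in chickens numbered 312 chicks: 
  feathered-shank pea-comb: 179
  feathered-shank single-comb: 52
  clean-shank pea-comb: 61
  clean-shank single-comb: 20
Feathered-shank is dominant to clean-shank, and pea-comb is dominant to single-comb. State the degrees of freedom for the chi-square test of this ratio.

A dihybrid F₂ with independent assortment and complete dominance at both loci gives a 9:3:3:1 phenotypic ratio.
A goodness-of-fit test with 4 phenotype classes has df = 4 − 1 = 3.

3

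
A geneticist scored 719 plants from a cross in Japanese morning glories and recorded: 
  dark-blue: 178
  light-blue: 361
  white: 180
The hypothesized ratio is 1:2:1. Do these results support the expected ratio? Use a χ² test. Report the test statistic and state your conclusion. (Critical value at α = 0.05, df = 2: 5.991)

0.024; consistent

Under the 1:2:1 hypothesis (Σ ratio = 4, N = 719):
  dark-blue: 719 × 1/4 = 179.75
  light-blue: 719 × 2/4 = 359.5
  white: 719 × 1/4 = 179.75
χ² = Σ (O − E)² / E
  dark-blue: (178 − 179.75)² / 179.75 = 0.0170
  light-blue: (361 − 359.5)² / 359.5 = 0.0063
  white: (180 − 179.75)² / 179.75 = 0.0003
χ² = 0.0170 + 0.0063 + 0.0003 = 0.0236 ≈ 0.024
Degrees of freedom = 3 − 1 = 2; critical value at α = 0.05 is 5.991.
Since 0.024 < 5.991, we fail to reject the null hypothesis — the data are consistent with the 1:2:1 ratio.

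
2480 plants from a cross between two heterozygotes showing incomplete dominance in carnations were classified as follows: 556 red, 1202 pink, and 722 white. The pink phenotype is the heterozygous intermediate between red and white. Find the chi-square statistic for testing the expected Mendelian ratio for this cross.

24.552

With incomplete dominance, a heterozygote × heterozygote cross gives a 1:2:1 phenotypic ratio.
Under the 1:2:1 hypothesis (Σ ratio = 4, N = 2480):
  red: 2480 × 1/4 = 620
  pink: 2480 × 2/4 = 1240
  white: 2480 × 1/4 = 620
χ² = Σ (O − E)² / E
  red: (556 − 620)² / 620 = 6.6065
  pink: (1202 − 1240)² / 1240 = 1.1645
  white: (722 − 620)² / 620 = 16.7806
χ² = 6.6065 + 1.1645 + 16.7806 = 24.5516 ≈ 24.552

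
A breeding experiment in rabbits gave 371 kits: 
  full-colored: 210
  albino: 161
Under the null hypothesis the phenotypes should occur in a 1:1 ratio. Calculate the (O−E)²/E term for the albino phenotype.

Expected counts for N = 371 under a 1:1 ratio (total parts = 2):
  full-colored: 371 × 1/2 = 185.5
  albino: 371 × 1/2 = 185.5
Contribution of albino: (161 − 185.5)² / 185.5 = 3.2358

3.236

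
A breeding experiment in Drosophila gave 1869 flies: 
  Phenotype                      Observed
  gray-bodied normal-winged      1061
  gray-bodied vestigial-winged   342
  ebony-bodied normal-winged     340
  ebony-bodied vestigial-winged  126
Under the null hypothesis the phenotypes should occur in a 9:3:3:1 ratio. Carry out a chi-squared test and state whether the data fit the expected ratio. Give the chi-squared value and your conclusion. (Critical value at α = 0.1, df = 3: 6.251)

Expected counts for N = 1869 under a 9:3:3:1 ratio (total parts = 16):
  gray-bodied normal-winged: 1869 × 9/16 = 1051.3125
  gray-bodied vestigial-winged: 1869 × 3/16 = 350.4375
  ebony-bodied normal-winged: 1869 × 3/16 = 350.4375
  ebony-bodied vestigial-winged: 1869 × 1/16 = 116.8125
χ² = Σ (O − E)² / E
  gray-bodied normal-winged: (1061 − 1051.3125)² / 1051.3125 = 0.0893
  gray-bodied vestigial-winged: (342 − 350.4375)² / 350.4375 = 0.2032
  ebony-bodied normal-winged: (340 − 350.4375)² / 350.4375 = 0.3109
  ebony-bodied vestigial-winged: (126 − 116.8125)² / 116.8125 = 0.7226
χ² = 0.0893 + 0.2032 + 0.3109 + 0.7226 = 1.326
Degrees of freedom = 4 − 1 = 3; critical value at α = 0.1 is 6.251.
Since 1.326 < 6.251, we fail to reject the null hypothesis — the data are consistent with the 9:3:3:1 ratio.

1.326; consistent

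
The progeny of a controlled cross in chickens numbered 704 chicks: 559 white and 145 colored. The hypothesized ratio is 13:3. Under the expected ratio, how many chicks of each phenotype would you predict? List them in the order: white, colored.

The 13:3 ratio has 16 parts, so with N = 704 the expected counts are:
  white: 704 × 13/16 = 572
  colored: 704 × 3/16 = 132

572, 132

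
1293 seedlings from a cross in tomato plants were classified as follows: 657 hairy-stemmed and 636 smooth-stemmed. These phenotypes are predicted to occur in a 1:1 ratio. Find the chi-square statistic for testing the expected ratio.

0.341

Expected counts for N = 1293 under a 1:1 ratio (total parts = 2):
  hairy-stemmed: 1293 × 1/2 = 646.5
  smooth-stemmed: 1293 × 1/2 = 646.5
χ² = Σ (O − E)² / E
  hairy-stemmed: (657 − 646.5)² / 646.5 = 0.1705
  smooth-stemmed: (636 − 646.5)² / 646.5 = 0.1705
χ² = 0.1705 + 0.1705 = 0.341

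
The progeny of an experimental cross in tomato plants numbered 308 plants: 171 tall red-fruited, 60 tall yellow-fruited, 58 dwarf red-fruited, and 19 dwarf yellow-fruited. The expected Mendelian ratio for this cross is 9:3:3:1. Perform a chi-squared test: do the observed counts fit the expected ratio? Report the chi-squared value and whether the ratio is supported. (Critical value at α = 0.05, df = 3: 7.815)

0.121; consistent

Expected counts for N = 308 under a 9:3:3:1 ratio (total parts = 16):
  tall red-fruited: 308 × 9/16 = 173.25
  tall yellow-fruited: 308 × 3/16 = 57.75
  dwarf red-fruited: 308 × 3/16 = 57.75
  dwarf yellow-fruited: 308 × 1/16 = 19.25
χ² = Σ (O − E)² / E
  tall red-fruited: (171 − 173.25)² / 173.25 = 0.0292
  tall yellow-fruited: (60 − 57.75)² / 57.75 = 0.0877
  dwarf red-fruited: (58 − 57.75)² / 57.75 = 0.0011
  dwarf yellow-fruited: (19 − 19.25)² / 19.25 = 0.0032
χ² = 0.0292 + 0.0877 + 0.0011 + 0.0032 = 0.1212 ≈ 0.121
Degrees of freedom = 4 − 1 = 3; critical value at α = 0.05 is 7.815.
Since 0.121 < 7.815, we fail to reject the null hypothesis — the data are consistent with the 9:3:3:1 ratio.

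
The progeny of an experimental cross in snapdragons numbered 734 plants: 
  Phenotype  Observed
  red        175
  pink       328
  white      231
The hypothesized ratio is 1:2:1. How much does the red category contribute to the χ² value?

0.394

Expected counts for N = 734 under a 1:2:1 ratio (total parts = 4):
  red: 734 × 1/4 = 183.5
  pink: 734 × 2/4 = 367
  white: 734 × 1/4 = 183.5
Contribution of red: (175 − 183.5)² / 183.5 = 0.3937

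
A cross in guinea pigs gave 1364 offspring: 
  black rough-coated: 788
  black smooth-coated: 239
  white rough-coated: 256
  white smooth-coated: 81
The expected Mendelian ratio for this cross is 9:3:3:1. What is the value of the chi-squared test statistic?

1.870

Under the 9:3:3:1 hypothesis (Σ ratio = 16, N = 1364):
  black rough-coated: 1364 × 9/16 = 767.25
  black smooth-coated: 1364 × 3/16 = 255.75
  white rough-coated: 1364 × 3/16 = 255.75
  white smooth-coated: 1364 × 1/16 = 85.25
χ² = Σ (O − E)² / E
  black rough-coated: (788 − 767.25)² / 767.25 = 0.5612
  black smooth-coated: (239 − 255.75)² / 255.75 = 1.0970
  white rough-coated: (256 − 255.75)² / 255.75 = 0.0002
  white smooth-coated: (81 − 85.25)² / 85.25 = 0.2119
χ² = 0.5612 + 1.0970 + 0.0002 + 0.2119 = 1.8703 ≈ 1.870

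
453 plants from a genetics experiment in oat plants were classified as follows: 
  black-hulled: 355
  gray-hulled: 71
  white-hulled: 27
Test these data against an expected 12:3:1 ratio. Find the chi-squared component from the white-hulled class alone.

Under the 12:3:1 hypothesis (Σ ratio = 16, N = 453):
  black-hulled: 453 × 12/16 = 339.75
  gray-hulled: 453 × 3/16 = 84.9375
  white-hulled: 453 × 1/16 = 28.3125
Contribution of white-hulled: (27 − 28.3125)² / 28.3125 = 0.0608

0.061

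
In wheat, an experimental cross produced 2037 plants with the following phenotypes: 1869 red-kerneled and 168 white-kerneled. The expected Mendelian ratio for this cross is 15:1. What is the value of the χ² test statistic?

Under the 15:1 hypothesis (Σ ratio = 16, N = 2037):
  red-kerneled: 2037 × 15/16 = 1909.6875
  white-kerneled: 2037 × 1/16 = 127.3125
χ² = Σ (O − E)² / E
  red-kerneled: (1869 − 1909.6875)² / 1909.6875 = 0.8669
  white-kerneled: (168 − 127.3125)² / 127.3125 = 13.0032
χ² = 0.8669 + 13.0032 = 13.8701 ≈ 13.870

13.870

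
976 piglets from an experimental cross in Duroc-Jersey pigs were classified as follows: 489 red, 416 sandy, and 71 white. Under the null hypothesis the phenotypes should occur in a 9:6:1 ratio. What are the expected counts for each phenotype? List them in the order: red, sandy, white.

Under the 9:6:1 hypothesis (Σ ratio = 16, N = 976):
  red: 976 × 9/16 = 549
  sandy: 976 × 6/16 = 366
  white: 976 × 1/16 = 61

549, 366, 61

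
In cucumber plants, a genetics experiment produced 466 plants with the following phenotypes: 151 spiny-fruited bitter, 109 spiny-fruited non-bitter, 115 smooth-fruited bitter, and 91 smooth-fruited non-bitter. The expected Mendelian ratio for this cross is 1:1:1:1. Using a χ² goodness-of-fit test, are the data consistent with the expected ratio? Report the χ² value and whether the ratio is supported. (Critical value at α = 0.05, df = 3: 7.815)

Expected counts for N = 466 under a 1:1:1:1 ratio (total parts = 4):
  spiny-fruited bitter: 466 × 1/4 = 116.5
  spiny-fruited non-bitter: 466 × 1/4 = 116.5
  smooth-fruited bitter: 466 × 1/4 = 116.5
  smooth-fruited non-bitter: 466 × 1/4 = 116.5
χ² = Σ (O − E)² / E
  spiny-fruited bitter: (151 − 116.5)² / 116.5 = 10.2167
  spiny-fruited non-bitter: (109 − 116.5)² / 116.5 = 0.4828
  smooth-fruited bitter: (115 − 116.5)² / 116.5 = 0.0193
  smooth-fruited non-bitter: (91 − 116.5)² / 116.5 = 5.5815
χ² = 10.2167 + 0.4828 + 0.0193 + 5.5815 = 16.3003 ≈ 16.300
Degrees of freedom = 4 − 1 = 3; critical value at α = 0.05 is 7.815.
Since 16.300 > 7.815, we reject the null hypothesis — the data do not fit the 1:1:1:1 ratio.

16.300; not consistent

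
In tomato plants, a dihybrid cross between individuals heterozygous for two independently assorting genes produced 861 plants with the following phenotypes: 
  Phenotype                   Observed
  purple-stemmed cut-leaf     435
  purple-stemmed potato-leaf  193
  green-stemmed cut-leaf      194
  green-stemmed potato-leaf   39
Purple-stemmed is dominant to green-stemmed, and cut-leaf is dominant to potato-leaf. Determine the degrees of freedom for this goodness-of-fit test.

3

A dihybrid F₂ with independent assortment and complete dominance at both loci gives a 9:3:3:1 phenotypic ratio.
A goodness-of-fit test with 4 phenotype classes has df = 4 − 1 = 3.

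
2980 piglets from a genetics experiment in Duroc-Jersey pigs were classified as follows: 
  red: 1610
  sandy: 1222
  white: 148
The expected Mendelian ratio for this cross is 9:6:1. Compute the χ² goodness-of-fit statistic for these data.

20.246

Expected counts for N = 2980 under a 9:6:1 ratio (total parts = 16):
  red: 2980 × 9/16 = 1676.25
  sandy: 2980 × 6/16 = 1117.5
  white: 2980 × 1/16 = 186.25
χ² = Σ (O − E)² / E
  red: (1610 − 1676.25)² / 1676.25 = 2.6184
  sandy: (1222 − 1117.5)² / 1117.5 = 9.7720
  white: (148 − 186.25)² / 186.25 = 7.8554
χ² = 2.6184 + 9.7720 + 7.8554 = 20.2458 ≈ 20.246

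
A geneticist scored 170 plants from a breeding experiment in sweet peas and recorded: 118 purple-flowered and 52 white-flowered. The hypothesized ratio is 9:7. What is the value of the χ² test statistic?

Expected counts for N = 170 under a 9:7 ratio (total parts = 16):
  purple-flowered: 170 × 9/16 = 95.625
  white-flowered: 170 × 7/16 = 74.375
χ² = Σ (O − E)² / E
  purple-flowered: (118 − 95.625)² / 95.625 = 5.2355
  white-flowered: (52 − 74.375)² / 74.375 = 6.7313
χ² = 5.2355 + 6.7313 = 11.9668 ≈ 11.967

11.967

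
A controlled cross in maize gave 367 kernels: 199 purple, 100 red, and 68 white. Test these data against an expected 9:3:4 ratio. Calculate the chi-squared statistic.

20.551

Expected counts for N = 367 under a 9:3:4 ratio (total parts = 16):
  purple: 367 × 9/16 = 206.4375
  red: 367 × 3/16 = 68.8125
  white: 367 × 4/16 = 91.75
χ² = Σ (O − E)² / E
  purple: (199 − 206.4375)² / 206.4375 = 0.2680
  red: (100 − 68.8125)² / 68.8125 = 14.1349
  white: (68 − 91.75)² / 91.75 = 6.1478
χ² = 0.2680 + 14.1349 + 6.1478 = 20.5507 ≈ 20.551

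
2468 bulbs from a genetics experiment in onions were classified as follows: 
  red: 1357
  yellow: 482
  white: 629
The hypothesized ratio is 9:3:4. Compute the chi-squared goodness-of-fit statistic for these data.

1.738

Total ratio parts = 16. Expected numbers out of 2468:
  red: 2468 × 9/16 = 1388.25
  yellow: 2468 × 3/16 = 462.75
  white: 2468 × 4/16 = 617
χ² = Σ (O − E)² / E
  red: (1357 − 1388.25)² / 1388.25 = 0.7034
  yellow: (482 − 462.75)² / 462.75 = 0.8008
  white: (629 − 617)² / 617 = 0.2334
χ² = 0.7034 + 0.8008 + 0.2334 = 1.7376 ≈ 1.738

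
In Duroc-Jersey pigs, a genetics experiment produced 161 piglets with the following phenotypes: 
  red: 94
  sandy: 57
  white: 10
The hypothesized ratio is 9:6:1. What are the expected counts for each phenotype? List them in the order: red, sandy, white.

Under the 9:6:1 hypothesis (Σ ratio = 16, N = 161):
  red: 161 × 9/16 = 90.5625
  sandy: 161 × 6/16 = 60.375
  white: 161 × 1/16 = 10.0625

90.5625, 60.375, 10.0625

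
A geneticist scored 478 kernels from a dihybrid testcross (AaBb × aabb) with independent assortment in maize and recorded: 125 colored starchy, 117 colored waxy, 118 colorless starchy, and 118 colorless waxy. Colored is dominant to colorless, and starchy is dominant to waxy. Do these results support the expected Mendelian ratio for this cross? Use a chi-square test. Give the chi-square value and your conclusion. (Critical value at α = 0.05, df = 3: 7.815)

A dihybrid testcross with independent assortment gives a 1:1:1:1 ratio.
Under the 1:1:1:1 hypothesis (Σ ratio = 4, N = 478):
  colored starchy: 478 × 1/4 = 119.5
  colored waxy: 478 × 1/4 = 119.5
  colorless starchy: 478 × 1/4 = 119.5
  colorless waxy: 478 × 1/4 = 119.5
χ² = Σ (O − E)² / E
  colored starchy: (125 − 119.5)² / 119.5 = 0.2531
  colored waxy: (117 − 119.5)² / 119.5 = 0.0523
  colorless starchy: (118 − 119.5)² / 119.5 = 0.0188
  colorless waxy: (118 − 119.5)² / 119.5 = 0.0188
χ² = 0.2531 + 0.0523 + 0.0188 + 0.0188 = 0.343
Degrees of freedom = 4 − 1 = 3; critical value at α = 0.05 is 7.815.
Since 0.343 < 7.815, we fail to reject the null hypothesis — the data are consistent with the 1:1:1:1 ratio.

0.343; consistent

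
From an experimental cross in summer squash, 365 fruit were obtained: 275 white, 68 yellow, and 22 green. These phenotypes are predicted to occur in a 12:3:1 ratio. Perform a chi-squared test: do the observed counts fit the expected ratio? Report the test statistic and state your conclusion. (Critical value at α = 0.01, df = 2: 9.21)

Under the 12:3:1 hypothesis (Σ ratio = 16, N = 365):
  white: 365 × 12/16 = 273.75
  yellow: 365 × 3/16 = 68.4375
  green: 365 × 1/16 = 22.8125
χ² = Σ (O − E)² / E
  white: (275 − 273.75)² / 273.75 = 0.0057
  yellow: (68 − 68.4375)² / 68.4375 = 0.0028
  green: (22 − 22.8125)² / 22.8125 = 0.0289
χ² = 0.0057 + 0.0028 + 0.0289 = 0.0374 ≈ 0.037
Degrees of freedom = 3 − 1 = 2; critical value at α = 0.01 is 9.21.
Since 0.037 < 9.21, we fail to reject the null hypothesis — the data are consistent with the 12:3:1 ratio.

0.037; consistent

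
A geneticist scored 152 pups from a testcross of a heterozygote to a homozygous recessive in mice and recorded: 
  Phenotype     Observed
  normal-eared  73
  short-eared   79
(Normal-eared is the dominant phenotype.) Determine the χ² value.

0.237

A testcross of a heterozygote (Aa × aa) gives a 1:1 phenotypic ratio.
Expected counts for N = 152 under a 1:1 ratio (total parts = 2):
  normal-eared: 152 × 1/2 = 76
  short-eared: 152 × 1/2 = 76
χ² = Σ (O − E)² / E
  normal-eared: (73 − 76)² / 76 = 0.1184
  short-eared: (79 − 76)² / 76 = 0.1184
χ² = 0.1184 + 0.1184 = 0.2368 ≈ 0.237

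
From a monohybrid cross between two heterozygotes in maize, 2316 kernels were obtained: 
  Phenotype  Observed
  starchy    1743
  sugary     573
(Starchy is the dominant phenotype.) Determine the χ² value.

0.083

For a monohybrid cross between heterozygotes with complete dominance, the expected phenotypic ratio is 3:1.
The 3:1 ratio has 4 parts, so with N = 2316 the expected counts are:
  starchy: 2316 × 3/4 = 1737
  sugary: 2316 × 1/4 = 579
χ² = Σ (O − E)² / E
  starchy: (1743 − 1737)² / 1737 = 0.0207
  sugary: (573 − 579)² / 579 = 0.0622
χ² = 0.0207 + 0.0622 = 0.0829 ≈ 0.083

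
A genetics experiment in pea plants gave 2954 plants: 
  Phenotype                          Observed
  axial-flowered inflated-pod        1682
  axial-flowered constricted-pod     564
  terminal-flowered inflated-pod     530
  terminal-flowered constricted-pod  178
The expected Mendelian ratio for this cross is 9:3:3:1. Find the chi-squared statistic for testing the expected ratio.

Total ratio parts = 16. Expected numbers out of 2954:
  axial-flowered inflated-pod: 2954 × 9/16 = 1661.625
  axial-flowered constricted-pod: 2954 × 3/16 = 553.875
  terminal-flowered inflated-pod: 2954 × 3/16 = 553.875
  terminal-flowered constricted-pod: 2954 × 1/16 = 184.625
χ² = Σ (O − E)² / E
  axial-flowered inflated-pod: (1682 − 1661.625)² / 1661.625 = 0.2498
  axial-flowered constricted-pod: (564 − 553.875)² / 553.875 = 0.1851
  terminal-flowered inflated-pod: (530 − 553.875)² / 553.875 = 1.0291
  terminal-flowered constricted-pod: (178 − 184.625)² / 184.625 = 0.2377
χ² = 0.2498 + 0.1851 + 1.0291 + 0.2377 = 1.7017 ≈ 1.702

1.702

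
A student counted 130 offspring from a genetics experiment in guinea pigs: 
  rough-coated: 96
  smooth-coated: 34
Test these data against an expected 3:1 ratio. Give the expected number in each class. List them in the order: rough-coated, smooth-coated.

97.5, 32.5

Total ratio parts = 4. Expected numbers out of 130:
  rough-coated: 130 × 3/4 = 97.5
  smooth-coated: 130 × 1/4 = 32.5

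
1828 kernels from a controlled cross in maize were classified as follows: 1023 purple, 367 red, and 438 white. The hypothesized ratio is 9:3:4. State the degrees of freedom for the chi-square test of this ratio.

A goodness-of-fit test with 3 phenotype classes has df = 3 − 1 = 2.

2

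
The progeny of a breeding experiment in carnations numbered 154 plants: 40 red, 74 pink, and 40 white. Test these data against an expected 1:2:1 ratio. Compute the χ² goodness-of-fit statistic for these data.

0.234

The 1:2:1 ratio has 4 parts, so with N = 154 the expected counts are:
  red: 154 × 1/4 = 38.5
  pink: 154 × 2/4 = 77
  white: 154 × 1/4 = 38.5
χ² = Σ (O − E)² / E
  red: (40 − 38.5)² / 38.5 = 0.0584
  pink: (74 − 77)² / 77 = 0.1169
  white: (40 − 38.5)² / 38.5 = 0.0584
χ² = 0.0584 + 0.1169 + 0.0584 = 0.2337 ≈ 0.234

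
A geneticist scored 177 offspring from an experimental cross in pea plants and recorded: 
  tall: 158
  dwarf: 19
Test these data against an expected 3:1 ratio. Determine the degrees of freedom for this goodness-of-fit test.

A goodness-of-fit test with 2 phenotype classes has df = 2 − 1 = 1.

1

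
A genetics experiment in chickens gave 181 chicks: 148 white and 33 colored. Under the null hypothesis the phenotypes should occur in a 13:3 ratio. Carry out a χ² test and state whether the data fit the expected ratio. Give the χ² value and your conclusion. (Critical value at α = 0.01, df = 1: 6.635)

0.032; consistent

Under the 13:3 hypothesis (Σ ratio = 16, N = 181):
  white: 181 × 13/16 = 147.0625
  colored: 181 × 3/16 = 33.9375
χ² = Σ (O − E)² / E
  white: (148 − 147.0625)² / 147.0625 = 0.0060
  colored: (33 − 33.9375)² / 33.9375 = 0.0259
χ² = 0.0060 + 0.0259 = 0.0319 ≈ 0.032
Degrees of freedom = 2 − 1 = 1; critical value at α = 0.01 is 6.635.
Since 0.032 < 6.635, we fail to reject the null hypothesis — the data are consistent with the 13:3 ratio.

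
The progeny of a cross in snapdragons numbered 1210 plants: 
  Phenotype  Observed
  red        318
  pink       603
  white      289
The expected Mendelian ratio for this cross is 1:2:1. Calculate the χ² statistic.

Under the 1:2:1 hypothesis (Σ ratio = 4, N = 1210):
  red: 1210 × 1/4 = 302.5
  pink: 1210 × 2/4 = 605
  white: 1210 × 1/4 = 302.5
χ² = Σ (O − E)² / E
  red: (318 − 302.5)² / 302.5 = 0.7942
  pink: (603 − 605)² / 605 = 0.0066
  white: (289 − 302.5)² / 302.5 = 0.6025
χ² = 0.7942 + 0.0066 + 0.6025 = 1.4033 ≈ 1.403

1.403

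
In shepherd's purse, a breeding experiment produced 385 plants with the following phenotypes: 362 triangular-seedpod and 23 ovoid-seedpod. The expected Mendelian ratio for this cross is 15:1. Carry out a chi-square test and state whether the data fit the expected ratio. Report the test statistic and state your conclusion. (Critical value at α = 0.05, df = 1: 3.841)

The 15:1 ratio has 16 parts, so with N = 385 the expected counts are:
  triangular-seedpod: 385 × 15/16 = 360.9375
  ovoid-seedpod: 385 × 1/16 = 24.0625
χ² = Σ (O − E)² / E
  triangular-seedpod: (362 − 360.9375)² / 360.9375 = 0.0031
  ovoid-seedpod: (23 − 24.0625)² / 24.0625 = 0.0469
χ² = 0.0031 + 0.0469 = 0.050
Degrees of freedom = 2 − 1 = 1; critical value at α = 0.05 is 3.841.
Since 0.050 < 3.841, we fail to reject the null hypothesis — the data are consistent with the 15:1 ratio.

0.050; consistent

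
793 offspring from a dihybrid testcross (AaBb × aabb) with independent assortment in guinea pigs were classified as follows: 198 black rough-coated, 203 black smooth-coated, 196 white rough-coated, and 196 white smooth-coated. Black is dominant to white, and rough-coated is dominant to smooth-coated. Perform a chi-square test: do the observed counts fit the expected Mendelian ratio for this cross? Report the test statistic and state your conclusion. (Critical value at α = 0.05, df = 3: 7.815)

0.165; consistent

A dihybrid testcross with independent assortment gives a 1:1:1:1 ratio.
Total ratio parts = 4. Expected numbers out of 793:
  black rough-coated: 793 × 1/4 = 198.25
  black smooth-coated: 793 × 1/4 = 198.25
  white rough-coated: 793 × 1/4 = 198.25
  white smooth-coated: 793 × 1/4 = 198.25
χ² = Σ (O − E)² / E
  black rough-coated: (198 − 198.25)² / 198.25 = 0.0003
  black smooth-coated: (203 − 198.25)² / 198.25 = 0.1138
  white rough-coated: (196 − 198.25)² / 198.25 = 0.0255
  white smooth-coated: (196 − 198.25)² / 198.25 = 0.0255
χ² = 0.0003 + 0.1138 + 0.0255 + 0.0255 = 0.1651 ≈ 0.165
Degrees of freedom = 4 − 1 = 3; critical value at α = 0.05 is 7.815.
Since 0.165 < 7.815, we fail to reject the null hypothesis — the data are consistent with the 1:1:1:1 ratio.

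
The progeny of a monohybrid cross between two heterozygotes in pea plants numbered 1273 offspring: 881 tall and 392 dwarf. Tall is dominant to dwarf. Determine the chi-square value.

For a monohybrid cross between heterozygotes with complete dominance, the expected phenotypic ratio is 3:1.
Total ratio parts = 4. Expected numbers out of 1273:
  tall: 1273 × 3/4 = 954.75
  dwarf: 1273 × 1/4 = 318.25
χ² = Σ (O − E)² / E
  tall: (881 − 954.75)² / 954.75 = 5.6968
  dwarf: (392 − 318.25)² / 318.25 = 17.0905
χ² = 5.6968 + 17.0905 = 22.7873 ≈ 22.787

22.787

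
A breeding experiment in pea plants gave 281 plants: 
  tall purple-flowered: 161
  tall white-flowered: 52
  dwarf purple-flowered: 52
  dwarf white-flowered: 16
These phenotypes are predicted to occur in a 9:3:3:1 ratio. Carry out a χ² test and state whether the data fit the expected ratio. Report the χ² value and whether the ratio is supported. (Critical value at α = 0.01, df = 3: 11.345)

0.212; consistent

Total ratio parts = 16. Expected numbers out of 281:
  tall purple-flowered: 281 × 9/16 = 158.0625
  tall white-flowered: 281 × 3/16 = 52.6875
  dwarf purple-flowered: 281 × 3/16 = 52.6875
  dwarf white-flowered: 281 × 1/16 = 17.5625
χ² = Σ (O − E)² / E
  tall purple-flowered: (161 − 158.0625)² / 158.0625 = 0.0546
  tall white-flowered: (52 − 52.6875)² / 52.6875 = 0.0090
  dwarf purple-flowered: (52 − 52.6875)² / 52.6875 = 0.0090
  dwarf white-flowered: (16 − 17.5625)² / 17.5625 = 0.1390
χ² = 0.0546 + 0.0090 + 0.0090 + 0.1390 = 0.2116 ≈ 0.212
Degrees of freedom = 4 − 1 = 3; critical value at α = 0.01 is 11.345.
Since 0.212 < 11.345, we fail to reject the null hypothesis — the data are consistent with the 9:3:3:1 ratio.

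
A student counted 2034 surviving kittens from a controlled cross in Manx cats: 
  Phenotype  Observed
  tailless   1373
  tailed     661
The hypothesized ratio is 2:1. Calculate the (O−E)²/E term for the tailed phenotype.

0.426

Total ratio parts = 3. Expected numbers out of 2034:
  tailless: 2034 × 2/3 = 1356
  tailed: 2034 × 1/3 = 678
Contribution of tailed: (661 − 678)² / 678 = 0.4263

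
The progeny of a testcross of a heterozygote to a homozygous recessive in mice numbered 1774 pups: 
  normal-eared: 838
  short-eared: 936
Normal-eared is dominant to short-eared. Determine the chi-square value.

5.414

A testcross of a heterozygote (Aa × aa) gives a 1:1 phenotypic ratio.
The 1:1 ratio has 2 parts, so with N = 1774 the expected counts are:
  normal-eared: 1774 × 1/2 = 887
  short-eared: 1774 × 1/2 = 887
χ² = Σ (O − E)² / E
  normal-eared: (838 − 887)² / 887 = 2.7069
  short-eared: (936 − 887)² / 887 = 2.7069
χ² = 2.7069 + 2.7069 = 5.4138 ≈ 5.414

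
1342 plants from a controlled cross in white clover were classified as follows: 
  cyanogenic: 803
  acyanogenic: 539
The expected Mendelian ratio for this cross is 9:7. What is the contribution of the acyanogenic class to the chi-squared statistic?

3.945

Expected counts for N = 1342 under a 9:7 ratio (total parts = 16):
  cyanogenic: 1342 × 9/16 = 754.875
  acyanogenic: 1342 × 7/16 = 587.125
Contribution of acyanogenic: (539 − 587.125)² / 587.125 = 3.9447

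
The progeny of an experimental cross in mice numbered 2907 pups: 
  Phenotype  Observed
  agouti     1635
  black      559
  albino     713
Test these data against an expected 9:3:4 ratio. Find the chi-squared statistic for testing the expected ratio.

0.617

Expected counts for N = 2907 under a 9:3:4 ratio (total parts = 16):
  agouti: 2907 × 9/16 = 1635.1875
  black: 2907 × 3/16 = 545.0625
  albino: 2907 × 4/16 = 726.75
χ² = Σ (O − E)² / E
  agouti: (1635 − 1635.1875)² / 1635.1875 = 0.0000
  black: (559 − 545.0625)² / 545.0625 = 0.3564
  albino: (713 − 726.75)² / 726.75 = 0.2601
χ² = 0.0000 + 0.3564 + 0.2601 = 0.6165 ≈ 0.617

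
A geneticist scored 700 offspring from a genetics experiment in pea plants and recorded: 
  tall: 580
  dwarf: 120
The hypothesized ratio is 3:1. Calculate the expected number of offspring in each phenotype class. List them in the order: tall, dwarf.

525, 175

Total ratio parts = 4. Expected numbers out of 700:
  tall: 700 × 3/4 = 525
  dwarf: 700 × 1/4 = 175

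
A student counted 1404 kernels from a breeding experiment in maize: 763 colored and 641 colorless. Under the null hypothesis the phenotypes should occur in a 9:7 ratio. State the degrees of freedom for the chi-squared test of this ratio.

A goodness-of-fit test with 2 phenotype classes has df = 2 − 1 = 1.

1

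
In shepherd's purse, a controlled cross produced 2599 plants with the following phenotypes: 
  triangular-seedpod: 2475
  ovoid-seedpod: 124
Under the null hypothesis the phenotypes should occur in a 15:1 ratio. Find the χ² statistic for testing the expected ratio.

9.702

The 15:1 ratio has 16 parts, so with N = 2599 the expected counts are:
  triangular-seedpod: 2599 × 15/16 = 2436.5625
  ovoid-seedpod: 2599 × 1/16 = 162.4375
χ² = Σ (O − E)² / E
  triangular-seedpod: (2475 − 2436.5625)² / 2436.5625 = 0.6064
  ovoid-seedpod: (124 − 162.4375)² / 162.4375 = 9.0954
χ² = 0.6064 + 9.0954 = 9.7018 ≈ 9.702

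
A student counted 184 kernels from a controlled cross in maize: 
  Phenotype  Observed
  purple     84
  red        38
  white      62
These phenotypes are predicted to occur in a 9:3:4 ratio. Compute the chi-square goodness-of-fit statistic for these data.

9.594

Under the 9:3:4 hypothesis (Σ ratio = 16, N = 184):
  purple: 184 × 9/16 = 103.5
  red: 184 × 3/16 = 34.5
  white: 184 × 4/16 = 46
χ² = Σ (O − E)² / E
  purple: (84 − 103.5)² / 103.5 = 3.6739
  red: (38 − 34.5)² / 34.5 = 0.3551
  white: (62 − 46)² / 46 = 5.5652
χ² = 3.6739 + 0.3551 + 5.5652 = 9.5942 ≈ 9.594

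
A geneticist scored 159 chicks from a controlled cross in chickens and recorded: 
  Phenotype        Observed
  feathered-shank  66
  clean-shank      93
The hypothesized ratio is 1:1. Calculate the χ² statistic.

Under the 1:1 hypothesis (Σ ratio = 2, N = 159):
  feathered-shank: 159 × 1/2 = 79.5
  clean-shank: 159 × 1/2 = 79.5
χ² = Σ (O − E)² / E
  feathered-shank: (66 − 79.5)² / 79.5 = 2.2925
  clean-shank: (93 − 79.5)² / 79.5 = 2.2925
χ² = 2.2925 + 2.2925 = 4.585

4.585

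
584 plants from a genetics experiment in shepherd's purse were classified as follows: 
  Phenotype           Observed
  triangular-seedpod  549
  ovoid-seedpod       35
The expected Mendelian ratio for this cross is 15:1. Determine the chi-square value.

0.066

Expected counts for N = 584 under a 15:1 ratio (total parts = 16):
  triangular-seedpod: 584 × 15/16 = 547.5
  ovoid-seedpod: 584 × 1/16 = 36.5
χ² = Σ (O − E)² / E
  triangular-seedpod: (549 − 547.5)² / 547.5 = 0.0041
  ovoid-seedpod: (35 − 36.5)² / 36.5 = 0.0616
χ² = 0.0041 + 0.0616 = 0.0657 ≈ 0.066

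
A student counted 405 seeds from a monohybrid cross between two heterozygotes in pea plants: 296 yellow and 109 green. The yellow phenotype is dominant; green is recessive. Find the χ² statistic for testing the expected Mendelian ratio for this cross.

0.791

For a monohybrid cross between heterozygotes with complete dominance, the expected phenotypic ratio is 3:1.
Expected counts for N = 405 under a 3:1 ratio (total parts = 4):
  yellow: 405 × 3/4 = 303.75
  green: 405 × 1/4 = 101.25
χ² = Σ (O − E)² / E
  yellow: (296 − 303.75)² / 303.75 = 0.1977
  green: (109 − 101.25)² / 101.25 = 0.5932
χ² = 0.1977 + 0.5932 = 0.7909 ≈ 0.791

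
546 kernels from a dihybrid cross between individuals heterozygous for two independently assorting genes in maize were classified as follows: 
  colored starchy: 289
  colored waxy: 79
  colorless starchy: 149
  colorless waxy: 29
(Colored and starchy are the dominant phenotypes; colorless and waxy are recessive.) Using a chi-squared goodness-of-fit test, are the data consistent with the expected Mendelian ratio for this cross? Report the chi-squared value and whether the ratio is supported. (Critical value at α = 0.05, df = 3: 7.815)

A dihybrid F₂ with independent assortment and complete dominance at both loci gives a 9:3:3:1 phenotypic ratio.
Under the 9:3:3:1 hypothesis (Σ ratio = 16, N = 546):
  colored starchy: 546 × 9/16 = 307.125
  colored waxy: 546 × 3/16 = 102.375
  colorless starchy: 546 × 3/16 = 102.375
  colorless waxy: 546 × 1/16 = 34.125
χ² = Σ (O − E)² / E
  colored starchy: (289 − 307.125)² / 307.125 = 1.0696
  colored waxy: (79 − 102.375)² / 102.375 = 5.3371
  colorless starchy: (149 − 102.375)² / 102.375 = 21.2346
  colorless waxy: (29 − 34.125)² / 34.125 = 0.7697
χ² = 1.0696 + 5.3371 + 21.2346 + 0.7697 = 28.411
Degrees of freedom = 4 − 1 = 3; critical value at α = 0.05 is 7.815.
Since 28.411 > 7.815, we reject the null hypothesis — the data do not fit the 9:3:3:1 ratio.

28.411; not consistent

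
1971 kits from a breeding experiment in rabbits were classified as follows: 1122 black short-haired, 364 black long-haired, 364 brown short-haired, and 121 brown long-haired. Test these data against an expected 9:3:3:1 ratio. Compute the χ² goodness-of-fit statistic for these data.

0.366

Expected counts for N = 1971 under a 9:3:3:1 ratio (total parts = 16):
  black short-haired: 1971 × 9/16 = 1108.6875
  black long-haired: 1971 × 3/16 = 369.5625
  brown short-haired: 1971 × 3/16 = 369.5625
  brown long-haired: 1971 × 1/16 = 123.1875
χ² = Σ (O − E)² / E
  black short-haired: (1122 − 1108.6875)² / 1108.6875 = 0.1598
  black long-haired: (364 − 369.5625)² / 369.5625 = 0.0837
  brown short-haired: (364 − 369.5625)² / 369.5625 = 0.0837
  brown long-haired: (121 − 123.1875)² / 123.1875 = 0.0388
χ² = 0.1598 + 0.0837 + 0.0837 + 0.0388 = 0.366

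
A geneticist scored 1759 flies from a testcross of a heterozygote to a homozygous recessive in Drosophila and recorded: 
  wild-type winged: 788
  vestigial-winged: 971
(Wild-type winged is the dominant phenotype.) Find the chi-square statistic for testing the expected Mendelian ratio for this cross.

A testcross of a heterozygote (Aa × aa) gives a 1:1 phenotypic ratio.
Expected counts for N = 1759 under a 1:1 ratio (total parts = 2):
  wild-type winged: 1759 × 1/2 = 879.5
  vestigial-winged: 1759 × 1/2 = 879.5
χ² = Σ (O − E)² / E
  wild-type winged: (788 − 879.5)² / 879.5 = 9.5193
  vestigial-winged: (971 − 879.5)² / 879.5 = 9.5193
χ² = 9.5193 + 9.5193 = 19.0386 ≈ 19.039

19.039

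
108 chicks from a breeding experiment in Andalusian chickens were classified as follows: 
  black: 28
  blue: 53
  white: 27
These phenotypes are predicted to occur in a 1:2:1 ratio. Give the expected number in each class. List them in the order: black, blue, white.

27, 54, 27

Expected counts for N = 108 under a 1:2:1 ratio (total parts = 4):
  black: 108 × 1/4 = 27
  blue: 108 × 2/4 = 54
  white: 108 × 1/4 = 27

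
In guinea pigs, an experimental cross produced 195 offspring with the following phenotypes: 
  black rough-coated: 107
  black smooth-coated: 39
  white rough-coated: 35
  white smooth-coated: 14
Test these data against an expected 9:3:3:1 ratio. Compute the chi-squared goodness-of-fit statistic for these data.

0.565

The 9:3:3:1 ratio has 16 parts, so with N = 195 the expected counts are:
  black rough-coated: 195 × 9/16 = 109.6875
  black smooth-coated: 195 × 3/16 = 36.5625
  white rough-coated: 195 × 3/16 = 36.5625
  white smooth-coated: 195 × 1/16 = 12.1875
χ² = Σ (O − E)² / E
  black rough-coated: (107 − 109.6875)² / 109.6875 = 0.0658
  black smooth-coated: (39 − 36.5625)² / 36.5625 = 0.1625
  white rough-coated: (35 − 36.5625)² / 36.5625 = 0.0668
  white smooth-coated: (14 − 12.1875)² / 12.1875 = 0.2696
χ² = 0.0658 + 0.1625 + 0.0668 + 0.2696 = 0.5647 ≈ 0.565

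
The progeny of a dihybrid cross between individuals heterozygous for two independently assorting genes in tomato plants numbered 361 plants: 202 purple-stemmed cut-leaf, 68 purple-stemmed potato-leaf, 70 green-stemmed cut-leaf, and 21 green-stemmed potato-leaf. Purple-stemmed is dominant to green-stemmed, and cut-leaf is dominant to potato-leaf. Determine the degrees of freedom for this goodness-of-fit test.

3

A dihybrid F₂ with independent assortment and complete dominance at both loci gives a 9:3:3:1 phenotypic ratio.
A goodness-of-fit test with 4 phenotype classes has df = 4 − 1 = 3.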